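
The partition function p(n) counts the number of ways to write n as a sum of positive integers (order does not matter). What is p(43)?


Using the generating function prod_{k>=1} 1/(1-x^k), we compute p(43).
By dynamic programming over parts 1 through 43:
p(43) = 63261

63261


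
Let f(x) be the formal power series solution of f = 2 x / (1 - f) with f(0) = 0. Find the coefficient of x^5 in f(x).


Apply Lagrange inversion: f = 2 x * phi(f) with phi(t) = 1/(1 - t), so
[x^n] f = 2^n * (1/n) [t^(n-1)] phi(t)^n = 2^n * (1/n) [t^(n-1)] (1 - t)^(-n) = 2^n * (1/n) C(2n - 2, n - 1) = 2^n * C_{n-1}.
For n = 5: C_4 = C(8, 4) / 5 = 70/5 = 14.
With the 2^5 = 32 factor, the coefficient is 32 * 14 = 448.

448


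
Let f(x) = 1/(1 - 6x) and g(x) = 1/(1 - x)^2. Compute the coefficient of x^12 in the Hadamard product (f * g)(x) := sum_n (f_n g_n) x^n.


f has coefficients f_k = 6^k. For g = 1/(1 - x)^2 the coefficient is g_k = C(k + 1, 1) = k + 1. The Hadamard coefficient is (f * g)_k = 6^k * (k + 1).
For k = 12: 6^12 * 13 = 2176782336 * 13 = 28298170368.

28298170368


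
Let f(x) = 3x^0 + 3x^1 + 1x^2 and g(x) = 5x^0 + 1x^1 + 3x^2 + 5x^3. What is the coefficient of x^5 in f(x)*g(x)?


Cauchy product at x^5:
1*5
= 5

5


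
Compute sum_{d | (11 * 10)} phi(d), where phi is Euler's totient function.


First, 11 * 10 = 110. One classical identity is sum_{d | n} phi(d) = n (each k in [1, n] has a unique gcd with n, and among the k's with gcd(k, n) = n/d there are phi(d) of them). So the sum equals 110. We also verify directly:
Divisors of 110: 1, 2, 5, 10, 11, 22, 55, 110.
phi values: 1, 1, 4, 4, 10, 10, 40, 40.
Sum = 110.

110


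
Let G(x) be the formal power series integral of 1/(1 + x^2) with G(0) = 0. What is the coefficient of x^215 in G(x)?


1/(1 + x^2) = sum_{j>=0} (-1)^j x^(2j). Integrating termwise with G(0) = 0:
G(x) = sum_{j>=0} (-1)^j x^(2j+1) / (2j+1) = arctan(x).
Only odd powers are nonzero. For x^215 write 215 = 2*107 + 1, giving
(-1)^107 / 215 = -1/215 = -1/215.

-1/215


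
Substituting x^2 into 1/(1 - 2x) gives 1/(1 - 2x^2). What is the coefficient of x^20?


The coefficient of x^(2m) in 1/(1 - 2x^2) is 2^m.
With n = 20 = 2*10, the coefficient is 2^10 = 1024.

1024


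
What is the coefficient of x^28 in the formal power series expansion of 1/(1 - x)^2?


The negative binomial / multiset identity is
1/(1 - x)^r = sum_{k>=0} C(k + r - 1, r - 1) x^k.
Here r = 2 and k = 28, so the coefficient is
C(28 + 1, 1) = C(29, 1)
= 29

29


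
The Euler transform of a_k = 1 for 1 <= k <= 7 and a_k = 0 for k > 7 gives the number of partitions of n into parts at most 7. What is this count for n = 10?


Partitions of 10 into parts at most 7:
Using generating function (1-x)^(-1)(1-x^2)^(-1)...(1-x^7)^(-1),
the coefficient of x^10 = 38

38


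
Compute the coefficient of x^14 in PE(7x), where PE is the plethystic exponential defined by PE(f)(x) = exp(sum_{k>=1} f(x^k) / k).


With f(x) = 7x, the exponent is sum_{k>=1} 7 x^k / k = 7 * (-ln(1 - x)). Exponentiating:
PE(7x) = exp(-7 ln(1 - x)) = 1/(1 - x)^7.
By the negative binomial expansion, [x^n] 1/(1 - x)^7 = C(n + 6, 6).
For n = 14: C(20, 6) = 38760.

38760


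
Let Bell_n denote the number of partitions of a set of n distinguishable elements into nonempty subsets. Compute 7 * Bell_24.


Bell_24 can be computed from the Bell triangle or from Dobinski's identity Bell_n = (1/e) * sum_{k>=0} k^n / k!.
Computing Bell_24 = 445958869294805289.
Then 7 * 445958869294805289 = 3121712085063637023.

3121712085063637023


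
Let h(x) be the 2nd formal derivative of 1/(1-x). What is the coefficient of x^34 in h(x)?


Differentiating 2 times: d^2/dx^2 [1/(1-x)] = 2!/(1-x)^3.
The expansion 1/(1-x)^3 = sum_{k>=0} C(k+2, 2) x^k, so the coefficient of x^n in 2!/(1-x)^3 is 2! * C(n+2, 2).
For n = 34: 2 * C(36, 2) = 2 * 630 = 1260

1260


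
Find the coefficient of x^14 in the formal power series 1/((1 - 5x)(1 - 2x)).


By partial fractions or Cauchy convolution:
The coefficient equals sum_{k=0}^{14} 5^k * 2^(14-k).
= 10172515119

10172515119


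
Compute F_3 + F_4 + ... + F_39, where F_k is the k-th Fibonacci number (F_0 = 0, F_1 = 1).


Use the identity sum_{k=0}^{N} F_k = F_{N+2} - 1 (which follows from F_{k+2} - F_{k+1} = F_k). Then
sum_{k=3}^{39} F_k = (F_{41} - 1) - (F_{4} - 1) = F_{41} - F_{4}.
Computing: F_{41} = 165580141, F_{4} = 3, so
Sum = 165580141 - 3 = 165580138.

165580138


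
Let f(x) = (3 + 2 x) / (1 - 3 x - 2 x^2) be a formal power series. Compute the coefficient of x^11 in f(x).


Write f(x) = sum_{k>=0} a_k x^k. Multiplying both sides by 1 - 3 x - 2 x^2 gives
(1 - 3 x - 2 x^2) sum_{k>=0} a_k x^k = 3 + 2 x.
Matching coefficients:
 x^0: a_0 = 3
 x^1: a_1 - 3 a_0 = 2  =>  a_1 = 3*3 + 2 = 11
 x^k (k >= 2): a_k = 3 a_{k-1} + 2 a_{k-2}.
Iterating: a_2 = 39, a_3 = 139, a_4 = 495, a_5 = 1763, a_6 = 6279, a_7 = 22363, a_8 = 79647, a_9 = 283667, a_10 = 1010295, a_11 = 3598219.
So the coefficient of x^11 is 3598219.

3598219


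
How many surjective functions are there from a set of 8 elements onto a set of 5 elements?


By inclusion-exclusion on which target elements are missed, the number of surjections from an n-set onto a k-set is
surj(n, k) = sum_{j=0}^{k} (-1)^j C(k, j) (k - j)^n.
Equivalently surj(n, k) = k! * S(n, k), where S(n, k) is the Stirling number of the second kind.
For n = 8, k = 5:
S(8, 5) = 1050, so
surj = 5! * 1050 = 120 * 1050 = 126000.

126000


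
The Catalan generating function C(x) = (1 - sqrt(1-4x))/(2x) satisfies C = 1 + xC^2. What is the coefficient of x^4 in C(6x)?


Substituting x -> 6x scales the n-th coefficient by 6^n, so [x^4] C(6x) = 6^4 * C_4.
C_4 = C(2*4, 4)/(5) = 70/5 = 14.
So 6^4 * 14 = 1296 * 14 = 18144.

18144


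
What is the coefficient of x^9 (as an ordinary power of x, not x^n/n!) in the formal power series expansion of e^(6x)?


The exponential series is e^y = sum_{k>=0} y^k / k!. Substituting y = 6x gives
e^(6x) = sum_{k>=0} 6^k x^k / k!.
So the coefficient of x^n is a^n/n! with a = 6, n = 9:
6^9 / 9! = 10077696/362880 = 972/35

972/35


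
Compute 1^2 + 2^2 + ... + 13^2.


This power sum has a closed form given by Faulhaber's formula
sum_{k=1}^{m} k^p = (1 / (p + 1)) * sum_{j=0}^{p} C(p + 1, j) B_j m^(p + 1 - j),
but for small m direct computation is fastest:
1 + 4 + 9 + 16 + 25 + 36 + 49 + 64 + 81 + 100 + 121 + 144 + 169 = 819.

819


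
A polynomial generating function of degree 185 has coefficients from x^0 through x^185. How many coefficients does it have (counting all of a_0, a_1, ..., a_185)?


A polynomial of degree 185 takes the form a_0 + a_1 x + ... + a_185 x^185.
The number of coefficients is 185 + 1 = 186.

186


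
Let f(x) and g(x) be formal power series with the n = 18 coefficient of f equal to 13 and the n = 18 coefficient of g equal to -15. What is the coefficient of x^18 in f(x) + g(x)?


Addition of formal power series is termwise.
The coefficient of x^18 in f + g = 13 + -15
= -2

-2


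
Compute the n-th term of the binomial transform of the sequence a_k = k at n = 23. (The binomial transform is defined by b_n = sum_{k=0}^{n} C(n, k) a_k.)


With a_k = k, b_n = sum_{k=0}^{n} C(n, k) k. Using k * C(n, k) = n * C(n-1, k-1) gives b_n = n * sum_{k>=1} C(n-1, k-1) = n * 2^(n-1).
For n = 23: 23 * 2^22 = 23 * 4194304 = 96468992.

96468992


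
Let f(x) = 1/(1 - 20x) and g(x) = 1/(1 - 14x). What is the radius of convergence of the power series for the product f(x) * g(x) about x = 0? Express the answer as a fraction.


The radius of 1/(1 - 20x) is 1/20 (nearest singularity at x = 1/20), and the radius of 1/(1 - 14x) is 1/14.
The product f(x)*g(x) = 1/((1 - 20x)(1 - 14x)) has singularities at both 1/20 and 1/14, so its radius of convergence is the distance to the nearest one:
min(1/20, 1/14) = 1/20.

1/20


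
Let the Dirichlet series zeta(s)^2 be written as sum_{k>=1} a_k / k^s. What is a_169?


The Dirichlet convolution of the constant function 1 with itself gives (1 * 1)(k) = sum_{d | k} 1 = d(k), the number of positive divisors of k.
Since zeta(s) = sum_{k>=1} 1/k^s, we have zeta(s)^2 = sum_{k>=1} d(k)/k^s, so a_k = d(k).
For k = 169: the divisors are 1, 13, 169.
Count = 3.

3


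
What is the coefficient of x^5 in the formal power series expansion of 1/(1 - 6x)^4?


The general identity 1/(1 - c x)^r = sum_{k>=0} c^k C(k + r - 1, r - 1) x^k follows by substituting y = c x into 1/(1 - y)^r = sum_{k>=0} C(k + r - 1, r - 1) y^k.
For c = 6, r = 4, k = 5:
6^5 * C(8, 3) = 7776 * 56 = 435456.

435456


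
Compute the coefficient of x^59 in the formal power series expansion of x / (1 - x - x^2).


Let f(x) = sum_{k>=0} a_k x^k. Multiplying f(x) * (1 - x - x^2) = x and matching coefficients gives a_0 = 0, a_1 = 1, and a_k = a_{k-1} + a_{k-2} for k >= 2. These are the Fibonacci numbers F_k.
Iterating from F_0 = 0, F_1 = 1:
F_0=0, F_1=1, F_2=1, F_3=2, F_4=3, F_5=5, F_6=8, F_7=13, F_8=21, F_9=34, ...
F_59 = 956722026041.

956722026041


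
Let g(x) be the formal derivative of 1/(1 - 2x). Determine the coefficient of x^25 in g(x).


Differentiate termwise: d/dx sum_{k>=0} 2^k x^k = sum_{k>=1} k 2^k x^(k-1) = sum_{j>=0} (j+1) 2^(j+1) x^j.
Equivalently, d/dx [1/(1 - 2x)] = 2/(1 - 2x)^2.
For j = 25: 26 * 2^26 = 26 * 67108864 = 1744830464.

1744830464


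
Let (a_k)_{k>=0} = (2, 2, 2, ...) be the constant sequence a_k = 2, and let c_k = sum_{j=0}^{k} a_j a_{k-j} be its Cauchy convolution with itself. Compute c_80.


Since a_j = 2 for all j >= 0, the convolution sum becomes
c_k = sum_{j=0}^{k} 2 * 2 = 4 * (k + 1).
Equivalently, the generating function of (a_k) is 2/(1 - x) and its square is 4/(1 - x)^2 = sum_{k>=0} 4(k + 1) x^k.
For k = 80: 4 * 81 = 324.

324


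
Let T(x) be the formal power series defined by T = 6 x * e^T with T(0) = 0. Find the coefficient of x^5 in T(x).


Apply the Lagrange inversion formula: if T = 6 x * phi(T) with phi(t) = e^t, then
[x^n] T = 6^n * (1/n) [t^(n-1)] phi(t)^n = 6^n * (1/n) [t^(n-1)] e^(n t) = 6^n * (1/n) * n^(n-1) / (n-1)! = 6^n * n^(n-1) / n!.
When c = 1 this is the Cayley count of rooted labeled trees on n vertices, divided by n!.
For n = 5: 6^5 * 5^4 / 5! = 7776 * 625/120 = 40500.

40500


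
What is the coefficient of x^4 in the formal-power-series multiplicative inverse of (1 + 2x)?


The inverse is 1/(1 + 2x). Apply the geometric identity 1/(1 - y) = sum_{k>=0} y^k with y = -2x:
1/(1 + 2x) = sum_{k>=0} (-2)^k x^k.
So the coefficient of x^4 is (-2)^4 = 16.

16


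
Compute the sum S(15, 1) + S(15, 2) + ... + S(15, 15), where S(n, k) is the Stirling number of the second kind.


By definition, S(n, k) counts partitions of an n-set into exactly k nonempty blocks.
Computing row n = 15 for k = 1..15:
S(15, k): 1, 16383, 2375101, 42355950, 210766920, 420693273, 408741333, 216627840, 67128490, 12662650, 1479478, 106470, 4550, 105, 1
Sum = 1382958545. (This equals Bell_15 since the sum runs over all k.)

1382958545


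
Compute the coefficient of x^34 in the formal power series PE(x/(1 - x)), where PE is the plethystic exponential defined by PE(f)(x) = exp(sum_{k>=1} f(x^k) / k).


For f(x) = x/(1 - x) we have
sum_{k>=1} f(x^k) / k = sum_{k>=1} (1/k) * x^k / (1 - x^k) = sum_{k, m >= 1} x^(k m) / k,
which after exponentiating simplifies to
PE(x/(1 - x)) = prod_{k>=1} 1 / (1 - x^k).
This is the generating function for the partition function p(n), so the coefficient of x^34 is p(34).
Computing p(34) by dynamic programming over parts 1, 2, ..., 34: p(34) = 12310.

12310


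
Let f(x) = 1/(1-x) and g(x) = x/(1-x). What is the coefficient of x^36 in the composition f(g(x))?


First simplify the composition: f(g(x)) = 1/(1 - x/(1-x)) = (1-x)/((1-x) - x) = (1-x)/(1-2x).
Now extract the coefficient. Write (1-x)/(1-2x) = 1/(1-2x) - x/(1-2x).
The coefficient of x^n in 1/(1-2x) is 2^n, and in x/(1-2x) is 2^(n-1) (for n >= 1).
So the coefficient of x^36 is 2^36 - 2^35 = 68719476736 - 34359738368 = 34359738368.

34359738368


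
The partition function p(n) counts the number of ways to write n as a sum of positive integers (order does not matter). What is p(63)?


Using the generating function prod_{k>=1} 1/(1-x^k), we compute p(63).
By dynamic programming over parts 1 through 63:
p(63) = 1505499

1505499


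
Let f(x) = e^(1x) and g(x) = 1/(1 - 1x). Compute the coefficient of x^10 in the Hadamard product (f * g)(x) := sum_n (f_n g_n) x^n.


Expanding: f_k = 1^k/k! (from e^(1x)) and g_k = 1^k (from 1/(1 - 1x)). So the Hadamard coefficient (f * g)_k = 1^k 1^k / k! = (1)^k / k!.
For k = 10: 1^10/10! = 1/3628800 = 1/3628800.

1/3628800


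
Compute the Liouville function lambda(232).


The Liouville function is lambda(k) = (-1)^Omega(k), where Omega(k) counts the prime factors of k with multiplicity.
Factoring: 232 = 2 * 2 * 2 * 29, so Omega(232) = 4.
lambda(232) = (-1)^4 = 1.

1


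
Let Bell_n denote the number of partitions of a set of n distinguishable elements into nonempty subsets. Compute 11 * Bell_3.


Bell_3 can be computed from the Bell triangle or from Dobinski's identity Bell_n = (1/e) * sum_{k>=0} k^n / k!.
Computing Bell_3 = 5.
Then 11 * 5 = 55.

55


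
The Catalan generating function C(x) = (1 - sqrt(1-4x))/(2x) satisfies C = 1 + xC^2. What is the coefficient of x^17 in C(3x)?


Substituting x -> 3x scales the n-th coefficient by 3^n, so [x^17] C(3x) = 3^17 * C_17.
C_17 = C(2*17, 17)/(18) = 2333606220/18 = 129644790.
So 3^17 * 129644790 = 129140163 * 129644790 = 16742349312700770.

16742349312700770


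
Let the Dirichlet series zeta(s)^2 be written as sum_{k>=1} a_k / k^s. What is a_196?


The Dirichlet convolution of the constant function 1 with itself gives (1 * 1)(k) = sum_{d | k} 1 = d(k), the number of positive divisors of k.
Since zeta(s) = sum_{k>=1} 1/k^s, we have zeta(s)^2 = sum_{k>=1} d(k)/k^s, so a_k = d(k).
For k = 196: the divisors are 1, 2, 4, 7, 14, 28, 49, 98, 196.
Count = 9.

9


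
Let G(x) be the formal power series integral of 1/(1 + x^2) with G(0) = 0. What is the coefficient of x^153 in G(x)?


1/(1 + x^2) = sum_{j>=0} (-1)^j x^(2j). Integrating termwise with G(0) = 0:
G(x) = sum_{j>=0} (-1)^j x^(2j+1) / (2j+1) = arctan(x).
Only odd powers are nonzero. For x^153 write 153 = 2*76 + 1, giving
(-1)^76 / 153 = 1/153 = 1/153.

1/153


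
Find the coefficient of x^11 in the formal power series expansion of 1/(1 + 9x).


Write 1/(1 + c x) = 1/(1 - (-c) x) and apply the geometric-series identity
1/(1 - y) = sum_{k>=0} y^k to get 1/(1 + c x) = sum_{k>=0} (-c)^k x^k.
So the coefficient of x^k is (-c)^k = (-1)^k * c^k.
Here c = 9 and k = 11:
(-9)^11 = -1 * 31381059609 = -31381059609

-31381059609


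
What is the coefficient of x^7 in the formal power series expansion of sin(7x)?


The Maclaurin series is sin(t) = sum_{k>=0} (-1)^k t^(2k+1) / (2k+1)!, so substituting t = 7x, only odd powers of x are nonzero, with coefficient of x^(2k+1) equal to (-1)^k 7^(2k+1) / (2k+1)!.
Write 7 = 2*3 + 1, giving the coefficient (-1)^3 * 7^7 / 7! = -823543/5040 = -117649/720.

-117649/720


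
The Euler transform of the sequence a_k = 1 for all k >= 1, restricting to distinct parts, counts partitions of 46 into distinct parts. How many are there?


Partitions of 46 into distinct parts can be computed via generating function.
Product (1+x)(1+x^2)(1+x^3)...
The coefficient of x^46 = 2304

2304


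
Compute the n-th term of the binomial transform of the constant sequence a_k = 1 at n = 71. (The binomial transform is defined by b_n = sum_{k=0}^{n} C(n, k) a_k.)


With a_k = 1 for all k, b_n = sum_{k=0}^{n} C(n, k) = 2^n by the binomial theorem.
For n = 71: 2^71 = 2361183241434822606848.

2361183241434822606848


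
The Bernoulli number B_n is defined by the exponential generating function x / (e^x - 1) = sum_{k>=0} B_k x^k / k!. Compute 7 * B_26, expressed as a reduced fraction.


Bernoulli numbers can also be computed recursively via B_0 = 1 and sum_{j=0}^{m} C(m+1, j) B_j = 0 for m >= 1. Odd-index Bernoulli numbers vanish for k >= 3.
Computing B_26 = 8553103/6, so 7 * B_26 = 7 * 8553103/6 = 59871721/6.

59871721/6


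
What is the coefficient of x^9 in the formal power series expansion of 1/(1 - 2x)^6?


The general identity 1/(1 - c x)^r = sum_{k>=0} c^k C(k + r - 1, r - 1) x^k follows by substituting y = c x into 1/(1 - y)^r = sum_{k>=0} C(k + r - 1, r - 1) y^k.
For c = 2, r = 6, k = 9:
2^9 * C(14, 5) = 512 * 2002 = 1025024.

1025024


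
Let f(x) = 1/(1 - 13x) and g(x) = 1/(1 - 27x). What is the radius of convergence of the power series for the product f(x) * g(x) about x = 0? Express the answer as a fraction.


The radius of 1/(1 - 13x) is 1/13 (nearest singularity at x = 1/13), and the radius of 1/(1 - 27x) is 1/27.
The product f(x)*g(x) = 1/((1 - 13x)(1 - 27x)) has singularities at both 1/13 and 1/27, so its radius of convergence is the distance to the nearest one:
min(1/13, 1/27) = 1/27.

1/27


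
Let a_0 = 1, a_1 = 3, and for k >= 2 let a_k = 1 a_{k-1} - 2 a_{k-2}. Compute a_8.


Iterating the recurrence forward:
a_0 = 1
a_1 = 3
a_2 = 1*3 - 2*1 = 1
a_3 = 1*1 - 2*3 = -5
a_4 = 1*-5 - 2*1 = -7
a_5 = 1*-7 - 2*-5 = 3
a_6 = 1*3 - 2*-7 = 17
a_7 = 1*17 - 2*3 = 11
a_8 = 1*11 - 2*17 = -23
So a_8 = -23.

-23


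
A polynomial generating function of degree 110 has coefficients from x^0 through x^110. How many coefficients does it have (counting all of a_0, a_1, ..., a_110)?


A polynomial of degree 110 takes the form a_0 + a_1 x + ... + a_110 x^110.
The number of coefficients is 110 + 1 = 111.

111


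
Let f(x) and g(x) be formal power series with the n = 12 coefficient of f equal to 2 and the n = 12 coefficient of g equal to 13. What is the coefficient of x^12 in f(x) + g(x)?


Addition of formal power series is termwise.
The coefficient of x^12 in f + g = 2 + 13
= 15

15


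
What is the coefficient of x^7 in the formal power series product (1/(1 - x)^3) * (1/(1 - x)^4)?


Combine the factors: (1/(1 - x)^3) * (1/(1 - x)^4) = 1/(1 - x)^7.
Then use 1/(1 - x)^r = sum_{k>=0} C(k + r - 1, r - 1) x^k with r = 7 and k = 7:
C(13, 6) = 1716.

1716


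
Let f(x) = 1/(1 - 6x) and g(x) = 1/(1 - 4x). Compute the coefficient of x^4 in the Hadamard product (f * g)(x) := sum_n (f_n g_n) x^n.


f has coefficients f_k = 6^k and g has coefficients g_k = 4^k, so the Hadamard product has coefficient (f*g)_k = 6^k * 4^k = 24^k.
For k = 4: 24^4 = 331776.

331776


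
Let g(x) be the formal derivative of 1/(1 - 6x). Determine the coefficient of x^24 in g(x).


Differentiate termwise: d/dx sum_{k>=0} 6^k x^k = sum_{k>=1} k 6^k x^(k-1) = sum_{j>=0} (j+1) 6^(j+1) x^j.
Equivalently, d/dx [1/(1 - 6x)] = 6/(1 - 6x)^2.
For j = 24: 25 * 6^25 = 25 * 28430288029929701376 = 710757200748242534400.

710757200748242534400


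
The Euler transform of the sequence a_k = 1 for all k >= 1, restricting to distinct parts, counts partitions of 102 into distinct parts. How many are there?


Partitions of 102 into distinct parts can be computed via generating function.
Product (1+x)(1+x^2)(1+x^3)...
The coefficient of x^102 = 525016

525016


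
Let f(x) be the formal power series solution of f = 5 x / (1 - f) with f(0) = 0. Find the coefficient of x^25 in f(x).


Apply Lagrange inversion: f = 5 x * phi(f) with phi(t) = 1/(1 - t), so
[x^n] f = 5^n * (1/n) [t^(n-1)] phi(t)^n = 5^n * (1/n) [t^(n-1)] (1 - t)^(-n) = 5^n * (1/n) C(2n - 2, n - 1) = 5^n * C_{n-1}.
For n = 25: C_24 = C(48, 24) / 25 = 32247603683100/25 = 1289904147324.
With the 5^25 = 298023223876953125 factor, the coefficient is 298023223876953125 * 1289904147324 = 384421392477750778198242187500.

384421392477750778198242187500


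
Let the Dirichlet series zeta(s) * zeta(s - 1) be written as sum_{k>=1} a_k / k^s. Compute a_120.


Convolution gives a_k = sum_{d | k} d * 1 = sum_{d | k} d = sigma(k), the sum of positive divisors of k.
For k = 120, the divisors are 1, 2, 3, 4, 5, 6, 8, 10, 12, 15, 20, 24, 30, 40, 60, 120, so
sigma(120) = 1 + 2 + 3 + 4 + 5 + 6 + 8 + 10 + 12 + 15 + 20 + 24 + 30 + 40 + 60 + 120 = 360.

360


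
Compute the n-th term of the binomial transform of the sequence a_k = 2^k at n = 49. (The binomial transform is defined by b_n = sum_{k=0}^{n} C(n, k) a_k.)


With a_k = 2^k, b_n = sum_{k=0}^{n} C(n, k) 2^k = (1 + 2)^n by the binomial theorem.
For n = 49: (1 + 2)^49 = 3^49 = 239299329230617529590083.

239299329230617529590083


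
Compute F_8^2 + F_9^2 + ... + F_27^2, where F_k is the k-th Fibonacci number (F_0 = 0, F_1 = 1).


There is a standard identity sum_{k=0}^{N} F_k^2 = F_N * F_{N+1} (proved inductively from the telescoping relation F_k^2 = F_k F_{k+1} - F_{k-1} F_k). Then
sum_{k=8}^{27} F_k^2 = F_27 F_28 - F_7 F_8.
Computing: F_27 = 196418, F_28 = 317811, F_7 = 13, F_8 = 21.
Sum = 196418 * 317811 - 13 * 21 = 62423800725.

62423800725


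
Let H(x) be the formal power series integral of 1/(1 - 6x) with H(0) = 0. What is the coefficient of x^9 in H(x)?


1/(1 - 6x) = sum_{k>=0} 6^k x^k. Integrating termwise with H(0) = 0:
H(x) = sum_{k>=0} 6^k x^(k+1) / (k+1) = sum_{m>=1} 6^(m-1) x^m / m.
For m = 9: 6^8/9 = 1679616/9 = 186624.

186624


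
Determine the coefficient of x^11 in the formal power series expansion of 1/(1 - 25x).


The geometric series identity gives 1/(1 - c x) = sum_{k>=0} c^k x^k, so the coefficient of x^k is c^k.
Here c = 25 and k = 11.
Computing: 25^11 = 2384185791015625

2384185791015625


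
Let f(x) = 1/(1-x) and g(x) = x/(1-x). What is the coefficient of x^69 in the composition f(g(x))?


First simplify the composition: f(g(x)) = 1/(1 - x/(1-x)) = (1-x)/((1-x) - x) = (1-x)/(1-2x).
Now extract the coefficient. Write (1-x)/(1-2x) = 1/(1-2x) - x/(1-2x).
The coefficient of x^n in 1/(1-2x) is 2^n, and in x/(1-2x) is 2^(n-1) (for n >= 1).
So the coefficient of x^69 is 2^69 - 2^68 = 590295810358705651712 - 295147905179352825856 = 295147905179352825856.

295147905179352825856


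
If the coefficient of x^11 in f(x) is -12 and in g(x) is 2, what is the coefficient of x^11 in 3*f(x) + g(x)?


Scalar multiplication scales coefficients: 3 * -12 = -36.
Then add the g coefficient: -36 + 2
= -34

-34


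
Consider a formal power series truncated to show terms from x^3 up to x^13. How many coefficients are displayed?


From x^3 to x^13 inclusive, the count is 13 - 3 + 1 = 11.

11


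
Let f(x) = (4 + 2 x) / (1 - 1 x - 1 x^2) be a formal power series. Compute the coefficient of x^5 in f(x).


Write f(x) = sum_{k>=0} a_k x^k. Multiplying both sides by 1 - 1 x - 1 x^2 gives
(1 - 1 x - 1 x^2) sum_{k>=0} a_k x^k = 4 + 2 x.
Matching coefficients:
 x^0: a_0 = 4
 x^1: a_1 - 1 a_0 = 2  =>  a_1 = 1*4 + 2 = 6
 x^k (k >= 2): a_k = 1 a_{k-1} + 1 a_{k-2}.
Iterating: a_2 = 10, a_3 = 16, a_4 = 26, a_5 = 42.
So the coefficient of x^5 is 42.

42


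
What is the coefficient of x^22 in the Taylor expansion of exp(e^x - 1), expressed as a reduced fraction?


exp(e^x - 1) = sum_{k>=0} Bell_k x^k / k!, where Bell_k is the k-th Bell number.
So the coefficient of x^22 is Bell_22 / 22!.
Computing: Bell_22 = 4506715738447323 and 22! = 1124000727777607680000, giving
4506715738447323/1124000727777607680000 = 88366975263673/22039229956423680000.

88366975263673/22039229956423680000


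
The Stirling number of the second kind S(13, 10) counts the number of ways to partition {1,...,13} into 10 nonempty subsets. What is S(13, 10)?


Using the explicit formula S(n,k) = (1/k!) sum_{j=0}^{k} (-1)^(k-j) C(k,j) j^n:
S(13, 10) = 39325
Equivalently, S(n,k) is n! times the coefficient of x^n in the EGF (e^x - 1)^k / k!.

39325


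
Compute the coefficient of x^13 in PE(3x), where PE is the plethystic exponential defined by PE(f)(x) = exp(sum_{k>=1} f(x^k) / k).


With f(x) = 3x, the exponent is sum_{k>=1} 3 x^k / k = 3 * (-ln(1 - x)). Exponentiating:
PE(3x) = exp(-3 ln(1 - x)) = 1/(1 - x)^3.
By the negative binomial expansion, [x^n] 1/(1 - x)^3 = C(n + 2, 2).
For n = 13: C(15, 2) = 105.

105


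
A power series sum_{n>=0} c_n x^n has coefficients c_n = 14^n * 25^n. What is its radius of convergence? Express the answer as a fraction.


By the root test (Cauchy-Hadamard), the radius is R = 1 / limsup_n |c_n|^(1/n).
Here |c_n|^(1/n) = (14^n * 25^n)^(1/n) = 14 * 25 = 350 for all n.
So R = 1/350 = 1/350.

1/350


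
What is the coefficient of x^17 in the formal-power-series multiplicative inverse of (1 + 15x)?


The inverse is 1/(1 + 15x). Apply the geometric identity 1/(1 - y) = sum_{k>=0} y^k with y = -15x:
1/(1 + 15x) = sum_{k>=0} (-15)^k x^k.
So the coefficient of x^17 is (-15)^17 = -98526125335693359375.

-98526125335693359375


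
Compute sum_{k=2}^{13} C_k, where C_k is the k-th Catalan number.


C_2 through C_13: 2, 5, 14, 42, 132, 429, 1430, 4862, 16796, 58786, 208012, 742900
Sum = 2 + 5 + 14 + 42 + 132 + 429 + 1430 + 4862 + 16796 + 58786 + 208012 + 742900
= 1033410

1033410


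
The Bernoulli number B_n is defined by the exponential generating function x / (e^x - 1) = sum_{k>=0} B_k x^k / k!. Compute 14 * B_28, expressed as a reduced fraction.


Bernoulli numbers can also be computed recursively via B_0 = 1 and sum_{j=0}^{m} C(m+1, j) B_j = 0 for m >= 1. Odd-index Bernoulli numbers vanish for k >= 3.
Computing B_28 = -23749461029/870, so 14 * B_28 = 14 * -23749461029/870 = -166246227203/435.

-166246227203/435


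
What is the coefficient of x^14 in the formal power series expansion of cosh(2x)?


The Maclaurin series is cosh(t) = sum_{m>=0} t^(2m) / (2m)!, so substituting t = 2x, only even powers of x are nonzero, with coefficient of x^(2m) equal to 2^(2m) / (2m)!.
For x^14 the coefficient is 2^14/14! = 16384/87178291200 = 8/42567525.

8/42567525


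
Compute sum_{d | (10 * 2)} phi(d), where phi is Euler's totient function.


First, 10 * 2 = 20. One classical identity is sum_{d | n} phi(d) = n (each k in [1, n] has a unique gcd with n, and among the k's with gcd(k, n) = n/d there are phi(d) of them). So the sum equals 20. We also verify directly:
Divisors of 20: 1, 2, 4, 5, 10, 20.
phi values: 1, 1, 2, 4, 4, 8.
Sum = 20.

20


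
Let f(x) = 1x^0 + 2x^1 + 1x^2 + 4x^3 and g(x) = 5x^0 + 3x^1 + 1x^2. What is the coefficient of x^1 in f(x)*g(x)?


Cauchy product at x^1:
1*3 + 2*5
= 13

13


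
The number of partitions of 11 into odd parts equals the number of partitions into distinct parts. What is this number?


Computing partitions of 11 into odd parts (1, 3, 5, ...):
Using the generating function prod_{k>=0} 1/(1-x^(2k+1)),
the count is 12

12


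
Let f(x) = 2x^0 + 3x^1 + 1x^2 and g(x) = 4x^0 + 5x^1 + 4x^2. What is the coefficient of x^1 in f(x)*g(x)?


Cauchy product at x^1:
2*5 + 3*4
= 22

22


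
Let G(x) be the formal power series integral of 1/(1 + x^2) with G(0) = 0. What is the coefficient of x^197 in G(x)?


1/(1 + x^2) = sum_{j>=0} (-1)^j x^(2j). Integrating termwise with G(0) = 0:
G(x) = sum_{j>=0} (-1)^j x^(2j+1) / (2j+1) = arctan(x).
Only odd powers are nonzero. For x^197 write 197 = 2*98 + 1, giving
(-1)^98 / 197 = 1/197 = 1/197.

1/197


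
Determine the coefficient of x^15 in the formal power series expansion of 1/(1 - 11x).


The geometric series identity gives 1/(1 - c x) = sum_{k>=0} c^k x^k, so the coefficient of x^k is c^k.
Here c = 11 and k = 15.
Computing: 11^15 = 4177248169415651

4177248169415651


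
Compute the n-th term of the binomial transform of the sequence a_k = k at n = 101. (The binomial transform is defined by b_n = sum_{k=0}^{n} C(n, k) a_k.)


With a_k = k, b_n = sum_{k=0}^{n} C(n, k) k. Using k * C(n, k) = n * C(n-1, k-1) gives b_n = n * sum_{k>=1} C(n-1, k-1) = n * 2^(n-1).
For n = 101: 101 * 2^100 = 101 * 1267650600228229401496703205376 = 128032710623051169551167023742976.

128032710623051169551167023742976


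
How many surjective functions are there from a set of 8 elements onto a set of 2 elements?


By inclusion-exclusion on which target elements are missed, the number of surjections from an n-set onto a k-set is
surj(n, k) = sum_{j=0}^{k} (-1)^j C(k, j) (k - j)^n.
Equivalently surj(n, k) = k! * S(n, k), where S(n, k) is the Stirling number of the second kind.
For n = 8, k = 2:
S(8, 2) = 127, so
surj = 2! * 127 = 2 * 127 = 254.

254


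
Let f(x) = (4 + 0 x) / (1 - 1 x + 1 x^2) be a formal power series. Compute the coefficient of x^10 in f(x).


Write f(x) = sum_{k>=0} a_k x^k. Multiplying both sides by 1 - 1 x + 1 x^2 gives
(1 - 1 x + 1 x^2) sum_{k>=0} a_k x^k = 4 + 0 x.
Matching coefficients:
 x^0: a_0 = 4
 x^1: a_1 - 1 a_0 = 0  =>  a_1 = 1*4 + 0 = 4
 x^k (k >= 2): a_k = 1 a_{k-1} - 1 a_{k-2}.
Iterating: a_2 = 0, a_3 = -4, a_4 = -4, a_5 = 0, a_6 = 4, a_7 = 4, a_8 = 0, a_9 = -4, a_10 = -4.
So the coefficient of x^10 is -4.

-4


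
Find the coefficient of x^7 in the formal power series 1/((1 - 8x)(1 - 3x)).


By partial fractions or Cauchy convolution:
The coefficient equals sum_{k=0}^{7} 8^k * 3^(7-k).
= 3354131

3354131


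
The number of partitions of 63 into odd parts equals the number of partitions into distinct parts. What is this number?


Computing partitions of 63 into odd parts (1, 3, 5, ...):
Using the generating function prod_{k>=0} 1/(1-x^(2k+1)),
the count is 14848

14848


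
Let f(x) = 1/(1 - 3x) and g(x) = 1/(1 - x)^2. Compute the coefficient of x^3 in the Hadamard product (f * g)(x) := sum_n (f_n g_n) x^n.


f has coefficients f_k = 3^k. For g = 1/(1 - x)^2 the coefficient is g_k = C(k + 1, 1) = k + 1. The Hadamard coefficient is (f * g)_k = 3^k * (k + 1).
For k = 3: 3^3 * 4 = 27 * 4 = 108.

108


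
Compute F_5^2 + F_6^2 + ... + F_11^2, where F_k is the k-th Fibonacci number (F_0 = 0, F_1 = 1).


There is a standard identity sum_{k=0}^{N} F_k^2 = F_N * F_{N+1} (proved inductively from the telescoping relation F_k^2 = F_k F_{k+1} - F_{k-1} F_k). Then
sum_{k=5}^{11} F_k^2 = F_11 F_12 - F_4 F_5.
Computing: F_11 = 89, F_12 = 144, F_4 = 3, F_5 = 5.
Sum = 89 * 144 - 3 * 5 = 12801.

12801


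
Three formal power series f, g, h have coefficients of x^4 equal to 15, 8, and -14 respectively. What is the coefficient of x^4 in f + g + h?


Series addition is componentwise:
15 + 8 + -14
= 9

9


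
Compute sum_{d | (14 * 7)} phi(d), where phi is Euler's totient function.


First, 14 * 7 = 98. One classical identity is sum_{d | n} phi(d) = n (each k in [1, n] has a unique gcd with n, and among the k's with gcd(k, n) = n/d there are phi(d) of them). So the sum equals 98. We also verify directly:
Divisors of 98: 1, 2, 7, 14, 49, 98.
phi values: 1, 1, 6, 6, 42, 42.
Sum = 98.

98


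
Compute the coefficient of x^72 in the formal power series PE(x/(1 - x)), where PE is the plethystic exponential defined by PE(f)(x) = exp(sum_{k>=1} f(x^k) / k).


For f(x) = x/(1 - x) we have
sum_{k>=1} f(x^k) / k = sum_{k>=1} (1/k) * x^k / (1 - x^k) = sum_{k, m >= 1} x^(k m) / k,
which after exponentiating simplifies to
PE(x/(1 - x)) = prod_{k>=1} 1 / (1 - x^k).
This is the generating function for the partition function p(n), so the coefficient of x^72 is p(72).
Computing p(72) by dynamic programming over parts 1, 2, ..., 72: p(72) = 5392783.

5392783


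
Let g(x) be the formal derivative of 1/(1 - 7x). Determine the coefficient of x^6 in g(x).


Differentiate termwise: d/dx sum_{k>=0} 7^k x^k = sum_{k>=1} k 7^k x^(k-1) = sum_{j>=0} (j+1) 7^(j+1) x^j.
Equivalently, d/dx [1/(1 - 7x)] = 7/(1 - 7x)^2.
For j = 6: 7 * 7^7 = 7 * 823543 = 5764801.

5764801


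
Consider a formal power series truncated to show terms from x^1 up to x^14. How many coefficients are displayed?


From x^1 to x^14 inclusive, the count is 14 - 1 + 1 = 14.

14


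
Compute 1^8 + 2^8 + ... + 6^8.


This power sum has a closed form given by Faulhaber's formula
sum_{k=1}^{m} k^p = (1 / (p + 1)) * sum_{j=0}^{p} C(p + 1, j) B_j m^(p + 1 - j),
but for small m direct computation is fastest:
1 + 256 + 6561 + 65536 + 390625 + 1679616 = 2142595.

2142595


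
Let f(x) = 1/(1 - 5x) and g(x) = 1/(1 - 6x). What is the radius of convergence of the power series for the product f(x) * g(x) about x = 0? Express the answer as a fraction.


The radius of 1/(1 - 5x) is 1/5 (nearest singularity at x = 1/5), and the radius of 1/(1 - 6x) is 1/6.
The product f(x)*g(x) = 1/((1 - 5x)(1 - 6x)) has singularities at both 1/5 and 1/6, so its radius of convergence is the distance to the nearest one:
min(1/5, 1/6) = 1/6.

1/6


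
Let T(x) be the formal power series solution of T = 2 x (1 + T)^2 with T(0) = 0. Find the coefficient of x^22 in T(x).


Apply the Lagrange inversion formula: if T = 2 x * phi(T) with phi(t) = (1 + t)^2, then [x^n] T = 2^n * (1/n) [t^(n-1)] phi(t)^n = 2^n * (1/n) [t^(n-1)] (1 + t)^(2n) = 2^n * (1/n) C(2n, n-1).
Using the identity C(2n, n-1) = C(2n, n) * n / (n+1), the unscaled factor equals C(2n, n) / (n+1) = C_n, the n-th Catalan number.
For n = 22: C_22 = C(44, 22) / 23 = 2104098963720/23 = 91482563640.
With the 2^22 = 4194304 factor, the coefficient is 4194304 * 91482563640 = 383705682605506560.

383705682605506560


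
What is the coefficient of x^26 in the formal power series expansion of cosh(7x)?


The Maclaurin series is cosh(t) = sum_{m>=0} t^(2m) / (2m)!, so substituting t = 7x, only even powers of x are nonzero, with coefficient of x^(2m) equal to 7^(2m) / (2m)!.
For x^26 the coefficient is 7^26/26! = 9387480337647754305649/403291461126605635584000000 = 27368747340080916343/1175776854596517888000000.

27368747340080916343/1175776854596517888000000


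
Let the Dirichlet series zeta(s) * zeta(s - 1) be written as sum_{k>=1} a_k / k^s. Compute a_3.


Convolution gives a_k = sum_{d | k} d * 1 = sum_{d | k} d = sigma(k), the sum of positive divisors of k.
For k = 3, the divisors are 1, 3, so
sigma(3) = 1 + 3 = 4.

4


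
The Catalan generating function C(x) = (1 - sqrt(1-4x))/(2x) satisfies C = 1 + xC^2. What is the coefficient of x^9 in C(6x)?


Substituting x -> 6x scales the n-th coefficient by 6^n, so [x^9] C(6x) = 6^9 * C_9.
C_9 = C(2*9, 9)/(10) = 48620/10 = 4862.
So 6^9 * 4862 = 10077696 * 4862 = 48997757952.

48997757952


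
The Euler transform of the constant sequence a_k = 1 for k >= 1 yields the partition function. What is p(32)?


The Euler transform converts the sequence a_k = 1 into the number of integer partitions.
Using the recurrence or dynamic programming:
p(32) = 8349

8349


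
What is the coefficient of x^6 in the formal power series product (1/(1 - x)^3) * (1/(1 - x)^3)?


Combine the factors: (1/(1 - x)^3) * (1/(1 - x)^3) = 1/(1 - x)^6.
Then use 1/(1 - x)^r = sum_{k>=0} C(k + r - 1, r - 1) x^k with r = 6 and k = 6:
C(11, 5) = 462.

462


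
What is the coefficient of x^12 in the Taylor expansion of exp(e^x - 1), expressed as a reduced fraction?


exp(e^x - 1) = sum_{k>=0} Bell_k x^k / k!, where Bell_k is the k-th Bell number.
So the coefficient of x^12 is Bell_12 / 12!.
Computing: Bell_12 = 4213597 and 12! = 479001600, giving
4213597/479001600 = 4213597/479001600.

4213597/479001600


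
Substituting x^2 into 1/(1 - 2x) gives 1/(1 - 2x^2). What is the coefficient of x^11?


Since 1/(1 - 2x^2) only has even powers of x,
the coefficient of x^11 (odd) is 0.

0


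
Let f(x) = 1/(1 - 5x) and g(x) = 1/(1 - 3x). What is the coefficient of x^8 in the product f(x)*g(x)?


The coefficient of x^n in f*g is the Cauchy product: sum_{k=0}^{n} a^k * b^(n-k).
With a=5, b=3, n=8:
sum_{k=0}^{8} 5^k * 3^(8-k)
= 966721

966721


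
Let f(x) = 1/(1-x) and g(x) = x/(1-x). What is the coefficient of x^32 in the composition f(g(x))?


First simplify the composition: f(g(x)) = 1/(1 - x/(1-x)) = (1-x)/((1-x) - x) = (1-x)/(1-2x).
Now extract the coefficient. Write (1-x)/(1-2x) = 1/(1-2x) - x/(1-2x).
The coefficient of x^n in 1/(1-2x) is 2^n, and in x/(1-2x) is 2^(n-1) (for n >= 1).
So the coefficient of x^32 is 2^32 - 2^31 = 4294967296 - 2147483648 = 2147483648.

2147483648


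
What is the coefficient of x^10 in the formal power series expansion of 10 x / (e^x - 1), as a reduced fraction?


The exponential generating function for Bernoulli numbers is
x / (e^x - 1) = sum_{k>=0} B_k x^k / k!.
So the coefficient of x^10 in 10 x / (e^x - 1) is 10 B_10 / 10!.
Computing: B_10 = 5/66, 10! = 3628800, giving
10 * 5/66 / 3628800 = 1/4790016.

1/4790016


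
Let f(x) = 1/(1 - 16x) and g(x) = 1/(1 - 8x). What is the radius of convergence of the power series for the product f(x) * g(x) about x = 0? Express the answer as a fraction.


The radius of 1/(1 - 16x) is 1/16 (nearest singularity at x = 1/16), and the radius of 1/(1 - 8x) is 1/8.
The product f(x)*g(x) = 1/((1 - 16x)(1 - 8x)) has singularities at both 1/16 and 1/8, so its radius of convergence is the distance to the nearest one:
min(1/16, 1/8) = 1/16.

1/16


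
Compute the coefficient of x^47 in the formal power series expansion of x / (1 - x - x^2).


Let f(x) = sum_{k>=0} a_k x^k. Multiplying f(x) * (1 - x - x^2) = x and matching coefficients gives a_0 = 0, a_1 = 1, and a_k = a_{k-1} + a_{k-2} for k >= 2. These are the Fibonacci numbers F_k.
Iterating from F_0 = 0, F_1 = 1:
F_0=0, F_1=1, F_2=1, F_3=2, F_4=3, F_5=5, F_6=8, F_7=13, F_8=21, F_9=34, ...
F_47 = 2971215073.

2971215073


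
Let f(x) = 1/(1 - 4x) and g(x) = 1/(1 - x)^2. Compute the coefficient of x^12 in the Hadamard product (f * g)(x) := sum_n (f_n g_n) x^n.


f has coefficients f_k = 4^k. For g = 1/(1 - x)^2 the coefficient is g_k = C(k + 1, 1) = k + 1. The Hadamard coefficient is (f * g)_k = 4^k * (k + 1).
For k = 12: 4^12 * 13 = 16777216 * 13 = 218103808.

218103808


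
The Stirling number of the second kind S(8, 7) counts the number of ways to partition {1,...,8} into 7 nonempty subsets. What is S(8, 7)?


Using the explicit formula S(n,k) = (1/k!) sum_{j=0}^{k} (-1)^(k-j) C(k,j) j^n:
S(8, 7) = 28
Equivalently, S(n,k) is n! times the coefficient of x^n in the EGF (e^x - 1)^k / k!.

28


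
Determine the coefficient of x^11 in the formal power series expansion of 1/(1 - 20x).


The geometric series identity gives 1/(1 - c x) = sum_{k>=0} c^k x^k, so the coefficient of x^k is c^k.
Here c = 20 and k = 11.
Computing: 20^11 = 204800000000000

204800000000000


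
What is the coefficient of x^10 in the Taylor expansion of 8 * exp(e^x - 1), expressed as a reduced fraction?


exp(e^x - 1) = sum_{k>=0} Bell_k x^k / k!, where Bell_k is the k-th Bell number.
So the coefficient of x^10 is 8 * Bell_10 / 10!.
Computing: Bell_10 = 115975 and 10! = 3628800, giving
8 * 115975/3628800 = 4639/18144.

4639/18144


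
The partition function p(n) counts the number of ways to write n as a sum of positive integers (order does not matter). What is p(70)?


Using the generating function prod_{k>=1} 1/(1-x^k), we compute p(70).
By dynamic programming over parts 1 through 70:
p(70) = 4087968

4087968


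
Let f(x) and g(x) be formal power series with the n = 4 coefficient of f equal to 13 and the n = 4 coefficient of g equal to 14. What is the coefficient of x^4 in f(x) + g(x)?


Addition of formal power series is termwise.
The coefficient of x^4 in f + g = 13 + 14
= 27

27


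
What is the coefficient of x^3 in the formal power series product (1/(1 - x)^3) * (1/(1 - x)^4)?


Combine the factors: (1/(1 - x)^3) * (1/(1 - x)^4) = 1/(1 - x)^7.
Then use 1/(1 - x)^r = sum_{k>=0} C(k + r - 1, r - 1) x^k with r = 7 and k = 3:
C(9, 6) = 84.

84


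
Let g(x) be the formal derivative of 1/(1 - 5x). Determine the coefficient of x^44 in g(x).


Differentiate termwise: d/dx sum_{k>=0} 5^k x^k = sum_{k>=1} k 5^k x^(k-1) = sum_{j>=0} (j+1) 5^(j+1) x^j.
Equivalently, d/dx [1/(1 - 5x)] = 5/(1 - 5x)^2.
For j = 44: 45 * 5^45 = 45 * 28421709430404007434844970703125 = 1278976924368180334568023681640625.

1278976924368180334568023681640625


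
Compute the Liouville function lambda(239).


The Liouville function is lambda(k) = (-1)^Omega(k), where Omega(k) counts the prime factors of k with multiplicity.
Factoring: 239 = 239, so Omega(239) = 1.
lambda(239) = (-1)^1 = -1.

-1


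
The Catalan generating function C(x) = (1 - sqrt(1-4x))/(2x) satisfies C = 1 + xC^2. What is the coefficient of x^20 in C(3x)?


Substituting x -> 3x scales the n-th coefficient by 3^n, so [x^20] C(3x) = 3^20 * C_20.
C_20 = C(2*20, 20)/(21) = 137846528820/21 = 6564120420.
So 3^20 * 6564120420 = 3486784401 * 6564120420 = 22887672686741568420.

22887672686741568420
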